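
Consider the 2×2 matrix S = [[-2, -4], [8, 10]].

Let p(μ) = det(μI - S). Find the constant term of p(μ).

p(μ) = μ^2 - 8μ + 12.
The constant term is 12.

12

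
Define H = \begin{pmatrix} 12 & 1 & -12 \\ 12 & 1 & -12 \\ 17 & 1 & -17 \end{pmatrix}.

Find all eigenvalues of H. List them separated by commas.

-5, 0, 1

Compute the characteristic polynomial p(s) = det(sI - H).
Cofactor expansion gives p(s) = s^3 + 4s^2 - 5s.
Try s = 0: p(0) = 0, so 0 is a root.
Factor out s: p(s) = s·(s^2 + 4s - 5).
The quadratic factors as (s + 5)·(s - 1).
Eigenvalues: -5, 0, 1.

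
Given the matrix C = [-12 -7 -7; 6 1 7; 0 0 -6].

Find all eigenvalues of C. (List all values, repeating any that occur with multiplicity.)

-6, -6, -5

The characteristic polynomial is p(s) = det(sI - C).
Cofactor expansion gives p(s) = s^3 + 17s^2 + 96s + 180.
Since p(-6) = 0, s = -6 is a root.
Dividing by (s + 6) leaves s^2 + 11s + 30.
The quadratic factors as (s + 6)·(s + 5).
Eigenvalues: -6, -6, -5.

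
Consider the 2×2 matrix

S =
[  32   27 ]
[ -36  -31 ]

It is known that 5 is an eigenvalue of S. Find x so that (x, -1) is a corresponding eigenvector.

We need (S - 5I)v = 0.
S - 5I = [[27, 27], [-36, -36]].
Row 1: (27)·x + (27)·-1 = 0
Row 2: (-36)·x + (-36)·-1 = 0
Solving gives x = 1.
Check: S·(1, -1) = (5, -5) = 5·(1, -1).

1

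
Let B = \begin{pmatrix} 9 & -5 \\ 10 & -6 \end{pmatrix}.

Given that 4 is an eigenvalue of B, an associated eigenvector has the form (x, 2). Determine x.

2

We need (B - 4I)v = 0.
B - 4I = [[5, -5], [10, -10]].
Row 1: (5)·x + (-5)·2 = 0
Row 2: (10)·x + (-10)·2 = 0
Solving gives x = 2.
Check: B·(2, 2) = (8, 8) = 4·(2, 2).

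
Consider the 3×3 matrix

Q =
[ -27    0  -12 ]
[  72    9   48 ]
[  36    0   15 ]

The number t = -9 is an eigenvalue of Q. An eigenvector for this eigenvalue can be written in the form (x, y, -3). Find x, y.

2, 0

We need (Q + 9I)v = 0.
Q + 9I = [[-18, 0, -12], [72, 18, 48], [36, 0, 24]].
Row 1: (-18)·x + (0)·y + (-12)·-3 = 0
Row 2: (72)·x + (18)·y + (48)·-3 = 0
Row 3: (36)·x + (0)·y + (24)·-3 = 0
Solving gives x = 2, y = 0.
Check: Q·(2, 0, -3) = (-18, 0, 27) = -9·(2, 0, -3).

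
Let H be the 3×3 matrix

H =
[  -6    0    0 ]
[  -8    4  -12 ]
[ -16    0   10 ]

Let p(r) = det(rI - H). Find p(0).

p(0) = det(0·I − H) = det(−H) = (−1)^3·det(H).
det(H) = -240, so p(0) = 240.

240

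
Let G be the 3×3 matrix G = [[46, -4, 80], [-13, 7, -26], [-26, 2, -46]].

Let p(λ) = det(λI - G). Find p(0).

252

p(0) = det(0·I − G) = det(−G) = (−1)^3·det(G).
det(G) = -252, so p(0) = 252.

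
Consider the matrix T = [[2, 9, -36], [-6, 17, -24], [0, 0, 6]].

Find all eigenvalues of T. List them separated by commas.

Set up det(sI - T) = 0.
Expanding along the first row, p(s) = s^3 - 25s^2 + 202s - 528.
Since p(6) = 0, s = 6 is a root.
Dividing by (s - 6) leaves s^2 - 19s + 88.
The quadratic factors as (s - 8)·(s - 11).
Eigenvalues: 6, 8, 11.

6, 8, 11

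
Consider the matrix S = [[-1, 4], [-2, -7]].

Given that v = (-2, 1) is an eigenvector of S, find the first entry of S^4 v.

-162

First find the eigenvalue: Sv = (6, -3) = -3·(-2, 1), so λ = -3.
Then S^4 v = λ^4·v = (-3)^4·(-2, 1) = 81·(-2, 1) = (-162, 81).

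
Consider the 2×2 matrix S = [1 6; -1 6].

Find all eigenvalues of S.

3, 4

det(S - rI) = (1 - r)(6 - r) - (6)·(-1) = r^2 - 7r + 12.
This factors as (r - 3)·(r - 4) = 0.
Eigenvalues: 3, 4.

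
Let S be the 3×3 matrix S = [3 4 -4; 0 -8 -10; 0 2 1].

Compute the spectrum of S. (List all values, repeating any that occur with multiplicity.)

-4, -3, 3

Compute the characteristic polynomial p(λ) = det(λI - S).
Cofactor expansion gives p(λ) = λ^3 + 4λ^2 - 9λ - 36.
Rational-root test: λ = -3 gives p(-3) = 0.
Factor out (λ + 3): p(λ) = (λ + 3)·(λ^2 + λ - 12).
The quadratic factors as (λ + 4)·(λ - 3).
Eigenvalues: -4, -3, 3.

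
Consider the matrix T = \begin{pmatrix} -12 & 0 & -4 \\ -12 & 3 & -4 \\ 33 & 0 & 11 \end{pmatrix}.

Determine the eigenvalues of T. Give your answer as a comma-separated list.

-1, 0, 3

Compute the characteristic polynomial p(μ) = det(μI - T).
Expanding the 3×3 determinant: p(μ) = μ^3 - 2μ^2 - 3μ.
Since p(0) = 0, μ = 0 is a root.
Dividing by μ leaves μ^2 - 2μ - 3.
The quadratic factors as (μ + 1)·(μ - 3).
Eigenvalues: -1, 0, 3.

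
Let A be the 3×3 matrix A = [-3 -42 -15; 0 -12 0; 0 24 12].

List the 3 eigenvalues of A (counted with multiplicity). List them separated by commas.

-12, -3, 12

Set up det(μI - A) = 0.
Expanding the 3×3 determinant: p(μ) = μ^3 + 3μ^2 - 144μ - 432.
Try μ = -12: p(-12) = 0, so -12 is a root.
Factor out (μ + 12): p(μ) = (μ + 12)·(μ^2 - 9μ - 36).
The quadratic factors as (μ + 3)·(μ - 12).
Eigenvalues: -12, -3, 12.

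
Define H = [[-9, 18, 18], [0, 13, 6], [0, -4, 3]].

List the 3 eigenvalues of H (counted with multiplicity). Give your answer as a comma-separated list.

-9, 7, 9

Set up det(μI - H) = 0.
Cofactor expansion gives p(μ) = μ^3 - 7μ^2 - 81μ + 567.
Try μ = 7: p(7) = 0, so 7 is a root.
Factor out (μ - 7): p(μ) = (μ - 7)·(μ^2 - 81).
The quadratic factors as (μ + 9)·(μ - 9).
Eigenvalues: -9, 7, 9.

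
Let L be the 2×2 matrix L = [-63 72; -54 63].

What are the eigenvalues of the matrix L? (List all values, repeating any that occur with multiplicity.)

-9, 9

det(L - lambda·I) = (-63 - lambda)(63 - lambda) - (72)·(-54) = lambda^2 - 81.
This factors as (lambda + 9)·(lambda - 9) = 0.
Eigenvalues: -9, 9.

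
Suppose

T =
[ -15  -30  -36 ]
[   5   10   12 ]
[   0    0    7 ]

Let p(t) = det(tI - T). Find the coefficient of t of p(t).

p(t) = t^3 - 2t^2 - 35t.
The coefficient of t is -35.

-35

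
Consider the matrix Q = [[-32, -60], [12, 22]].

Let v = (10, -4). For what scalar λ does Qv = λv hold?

Compute Qv: Q·(10, -4) = (-80, 32).
Since Qv = λv, compare component 1: -80 = λ·10, so λ = -8.

-8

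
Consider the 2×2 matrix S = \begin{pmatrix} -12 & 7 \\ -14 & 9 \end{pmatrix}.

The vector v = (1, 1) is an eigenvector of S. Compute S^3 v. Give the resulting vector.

(-125, -125)

First find the eigenvalue: Sv = (-5, -5) = -5·(1, 1), so λ = -5.
Then S^3 v = λ^3·v = (-5)^3·(1, 1) = -125·(1, 1) = (-125, -125).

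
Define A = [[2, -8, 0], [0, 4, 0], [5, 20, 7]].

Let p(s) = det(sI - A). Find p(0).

p(0) = det(0·I − A) = det(−A) = (−1)^3·det(A).
det(A) = 56, so p(0) = -56.

-56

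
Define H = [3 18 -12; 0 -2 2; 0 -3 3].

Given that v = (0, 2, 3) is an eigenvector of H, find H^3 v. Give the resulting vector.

(0, 2, 3)

First find the eigenvalue: Hv = (0, 2, 3) = 1·(0, 2, 3), so λ = 1.
Then H^3 v = λ^3·v = 1^3·(0, 2, 3) = 1·(0, 2, 3) = (0, 2, 3).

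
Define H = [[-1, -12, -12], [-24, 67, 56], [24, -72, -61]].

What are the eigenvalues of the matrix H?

-5, -1, 11

The characteristic polynomial is p(λ) = det(λI - H).
Cofactor expansion gives p(λ) = λ^3 - 5λ^2 - 61λ - 55.
Rational-root test: λ = -1 gives p(-1) = 0.
Dividing by (λ + 1) leaves λ^2 - 6λ - 55.
The quadratic factors as (λ + 5)·(λ - 11).
Eigenvalues: -5, -1, 11.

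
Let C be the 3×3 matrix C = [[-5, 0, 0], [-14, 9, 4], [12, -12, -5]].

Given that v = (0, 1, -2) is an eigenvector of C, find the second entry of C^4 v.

First find the eigenvalue: Cv = (0, 1, -2) = 1·(0, 1, -2), so λ = 1.
Then C^4 v = λ^4·v = 1^4·(0, 1, -2) = 1·(0, 1, -2) = (0, 1, -2).

1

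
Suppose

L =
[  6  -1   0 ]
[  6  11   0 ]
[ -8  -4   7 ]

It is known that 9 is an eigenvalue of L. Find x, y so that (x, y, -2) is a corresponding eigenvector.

-1, 3

We need (L - 9I)v = 0.
L - 9I = [[-3, -1, 0], [6, 2, 0], [-8, -4, -2]].
Row 1: (-3)·x + (-1)·y + (0)·-2 = 0
Row 2: (6)·x + (2)·y + (0)·-2 = 0
Row 3: (-8)·x + (-4)·y + (-2)·-2 = 0
Solving gives x = -1, y = 3.
Check: L·(-1, 3, -2) = (-9, 27, -18) = 9·(-1, 3, -2).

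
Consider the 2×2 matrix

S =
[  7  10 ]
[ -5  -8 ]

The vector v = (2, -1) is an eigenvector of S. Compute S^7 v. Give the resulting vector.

(256, -128)

First find the eigenvalue: Sv = (4, -2) = 2·(2, -1), so λ = 2.
Then S^7 v = λ^7·v = 2^7·(2, -1) = 128·(2, -1) = (256, -128).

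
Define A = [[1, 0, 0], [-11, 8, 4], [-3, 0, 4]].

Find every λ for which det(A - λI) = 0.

1, 4, 8

The characteristic polynomial is p(λ) = det(λI - A).
Cofactor expansion gives p(λ) = λ^3 - 13λ^2 + 44λ - 32.
Try λ = 1: p(1) = 0, so 1 is a root.
Factor out (λ - 1): p(λ) = (λ - 1)·(λ^2 - 12λ + 32).
The quadratic factors as (λ - 4)·(λ - 8).
Eigenvalues: 1, 4, 8.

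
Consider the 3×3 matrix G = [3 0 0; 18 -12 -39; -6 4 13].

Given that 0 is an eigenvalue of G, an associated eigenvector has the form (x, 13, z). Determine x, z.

We need (G)v = 0.
G = [[3, 0, 0], [18, -12, -39], [-6, 4, 13]].
Row 1: (3)·x + (0)·13 + (0)·z = 0
Row 2: (18)·x + (-12)·13 + (-39)·z = 0
Row 3: (-6)·x + (4)·13 + (13)·z = 0
Solving gives x = 0, z = -4.
Check: G·(0, 13, -4) = (0, 0, 0) = 0·(0, 13, -4).

0, -4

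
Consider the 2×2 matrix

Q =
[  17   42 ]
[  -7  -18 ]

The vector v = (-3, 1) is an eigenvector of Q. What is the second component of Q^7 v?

First find the eigenvalue: Qv = (-9, 3) = 3·(-3, 1), so λ = 3.
Then Q^7 v = λ^7·v = 3^7·(-3, 1) = 2187·(-3, 1) = (-6561, 2187).

2187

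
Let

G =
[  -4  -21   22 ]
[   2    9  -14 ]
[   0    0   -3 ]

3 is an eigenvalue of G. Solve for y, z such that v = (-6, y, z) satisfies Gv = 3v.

We need (G - 3I)v = 0.
G - 3I = [[-7, -21, 22], [2, 6, -14], [0, 0, -6]].
Row 1: (-7)·-6 + (-21)·y + (22)·z = 0
Row 2: (2)·-6 + (6)·y + (-14)·z = 0
Row 3: (0)·-6 + (0)·y + (-6)·z = 0
Solving gives y = 2, z = 0.
Check: G·(-6, 2, 0) = (-18, 6, 0) = 3·(-6, 2, 0).

2, 0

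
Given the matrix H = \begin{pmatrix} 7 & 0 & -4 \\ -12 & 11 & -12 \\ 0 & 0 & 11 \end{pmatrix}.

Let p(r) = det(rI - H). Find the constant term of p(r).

p(r) = r^3 - 29r^2 + 275r - 847.
The constant term is -847.

-847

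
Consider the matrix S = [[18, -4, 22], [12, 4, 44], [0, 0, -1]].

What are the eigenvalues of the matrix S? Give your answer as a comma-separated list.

Compute the characteristic polynomial p(μ) = det(μI - S).
Cofactor expansion gives p(μ) = μ^3 - 21μ^2 + 98μ + 120.
Try μ = 12: p(12) = 0, so 12 is a root.
Factor out (μ - 12): p(μ) = (μ - 12)·(μ^2 - 9μ - 10).
The quadratic factors as (μ + 1)·(μ - 10).
Eigenvalues: -1, 10, 12.

-1, 10, 12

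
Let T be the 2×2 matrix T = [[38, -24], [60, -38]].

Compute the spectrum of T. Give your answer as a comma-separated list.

-2, 2

det(T - μI) = (38 - μ)(-38 - μ) - (-24)·(60) = μ^2 - 4.
This factors as (μ + 2)·(μ - 2) = 0.
Eigenvalues: -2, 2.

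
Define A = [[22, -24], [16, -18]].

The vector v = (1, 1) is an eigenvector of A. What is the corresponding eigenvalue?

Compute Av: A·(1, 1) = (-2, -2).
Since Av = λv, compare component 1: -2 = λ·1, so λ = -2.

-2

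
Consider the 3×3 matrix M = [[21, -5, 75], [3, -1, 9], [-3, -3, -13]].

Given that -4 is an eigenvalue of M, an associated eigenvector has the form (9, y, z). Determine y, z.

0, -3

We need (M + 4I)v = 0.
M + 4I = [[25, -5, 75], [3, 3, 9], [-3, -3, -9]].
Row 1: (25)·9 + (-5)·y + (75)·z = 0
Row 2: (3)·9 + (3)·y + (9)·z = 0
Row 3: (-3)·9 + (-3)·y + (-9)·z = 0
Solving gives y = 0, z = -3.
Check: M·(9, 0, -3) = (-36, 0, 12) = -4·(9, 0, -3).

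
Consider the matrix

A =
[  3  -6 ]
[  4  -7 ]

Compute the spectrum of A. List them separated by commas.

det(A - λI) = (3 - λ)(-7 - λ) - (-6)·(4) = λ^2 + 4λ + 3.
This factors as (λ + 3)·(λ + 1) = 0.
Eigenvalues: -3, -1.

-3, -1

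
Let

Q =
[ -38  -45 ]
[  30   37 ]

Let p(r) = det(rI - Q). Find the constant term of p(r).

-56

p(r) = r^2 + r - 56.
The constant term is -56.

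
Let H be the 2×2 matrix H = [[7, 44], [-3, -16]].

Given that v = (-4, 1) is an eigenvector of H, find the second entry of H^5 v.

First find the eigenvalue: Hv = (16, -4) = -4·(-4, 1), so λ = -4.
Then H^5 v = λ^5·v = (-4)^5·(-4, 1) = -1024·(-4, 1) = (4096, -1024).

-1024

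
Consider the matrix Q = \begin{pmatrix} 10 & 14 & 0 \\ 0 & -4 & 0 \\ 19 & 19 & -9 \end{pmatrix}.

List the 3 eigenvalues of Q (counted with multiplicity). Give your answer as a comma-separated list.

Set up det(sI - Q) = 0.
Expanding along the first row, p(s) = s^3 + 3s^2 - 94s - 360.
Since p(-9) = 0, s = -9 is a root.
Factor out (s + 9): p(s) = (s + 9)·(s^2 - 6s - 40).
The quadratic factors as (s + 4)·(s - 10).
Eigenvalues: -9, -4, 10.

-9, -4, 10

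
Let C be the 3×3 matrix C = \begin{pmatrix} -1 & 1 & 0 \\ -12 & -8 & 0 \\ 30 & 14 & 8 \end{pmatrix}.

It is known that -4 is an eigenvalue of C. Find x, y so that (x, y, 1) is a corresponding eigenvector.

We need (C + 4I)v = 0.
C + 4I = [[3, 1, 0], [-12, -4, 0], [30, 14, 12]].
Row 1: (3)·x + (1)·y + (0)·1 = 0
Row 2: (-12)·x + (-4)·y + (0)·1 = 0
Row 3: (30)·x + (14)·y + (12)·1 = 0
Solving gives x = 1, y = -3.
Check: C·(1, -3, 1) = (-4, 12, -4) = -4·(1, -3, 1).

1, -3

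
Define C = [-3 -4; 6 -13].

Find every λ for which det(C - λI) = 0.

det(C - λI) = (-3 - λ)(-13 - λ) - (-4)·(6) = λ^2 + 16λ + 63.
This factors as (λ + 9)·(λ + 7) = 0.
Eigenvalues: -9, -7.

-9, -7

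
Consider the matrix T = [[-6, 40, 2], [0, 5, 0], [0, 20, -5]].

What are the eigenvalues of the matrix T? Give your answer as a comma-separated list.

-6, -5, 5

Compute the characteristic polynomial p(s) = det(sI - T).
Expanding the 3×3 determinant: p(s) = s^3 + 6s^2 - 25s - 150.
Rational-root test: s = -5 gives p(-5) = 0.
Factor out (s + 5): p(s) = (s + 5)·(s^2 + s - 30).
The quadratic factors as (s + 6)·(s - 5).
Eigenvalues: -6, -5, 5.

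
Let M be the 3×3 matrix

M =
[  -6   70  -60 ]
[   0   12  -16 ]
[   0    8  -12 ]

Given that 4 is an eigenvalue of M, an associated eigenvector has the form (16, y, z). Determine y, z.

We need (M - 4I)v = 0.
M - 4I = [[-10, 70, -60], [0, 8, -16], [0, 8, -16]].
Row 1: (-10)·16 + (70)·y + (-60)·z = 0
Row 2: (0)·16 + (8)·y + (-16)·z = 0
Row 3: (0)·16 + (8)·y + (-16)·z = 0
Solving gives y = 4, z = 2.
Check: M·(16, 4, 2) = (64, 16, 8) = 4·(16, 4, 2).

4, 2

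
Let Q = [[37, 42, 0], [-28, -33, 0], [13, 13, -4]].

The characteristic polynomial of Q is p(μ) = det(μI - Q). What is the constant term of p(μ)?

p(μ) = μ^3 - 61μ - 180.
The constant term is -180.

-180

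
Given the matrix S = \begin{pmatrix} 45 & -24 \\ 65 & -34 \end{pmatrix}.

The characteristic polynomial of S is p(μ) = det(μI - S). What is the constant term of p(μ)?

p(μ) = μ^2 - 11μ + 30.
The constant term is 30.

30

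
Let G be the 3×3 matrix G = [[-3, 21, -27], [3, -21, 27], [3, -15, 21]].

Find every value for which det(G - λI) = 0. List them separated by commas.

Compute the characteristic polynomial p(s) = det(sI - G).
Expanding along the first row, p(s) = s^3 + 3s^2 - 18s.
Since p(3) = 0, s = 3 is a root.
Dividing by (s - 3) leaves s^2 + 6s.
The quadratic factors as (s + 6)·s.
Eigenvalues: -6, 0, 3.

-6, 0, 3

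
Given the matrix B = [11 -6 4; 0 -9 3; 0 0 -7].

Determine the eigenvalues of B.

B is upper triangular, so its eigenvalues are the diagonal entries.
Diagonal: 11, -9, -7.

-9, -7, 11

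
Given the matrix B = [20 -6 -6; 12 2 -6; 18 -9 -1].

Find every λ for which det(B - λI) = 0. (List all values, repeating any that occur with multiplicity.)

5, 8, 8

The characteristic polynomial is p(μ) = det(μI - B).
Cofactor expansion gives p(μ) = μ^3 - 21μ^2 + 144μ - 320.
Rational-root test: μ = 5 gives p(5) = 0.
Dividing by (μ - 5) leaves μ^2 - 16μ + 64.
The quadratic factor is (μ - 8)^2.
Eigenvalues: 5, 8, 8.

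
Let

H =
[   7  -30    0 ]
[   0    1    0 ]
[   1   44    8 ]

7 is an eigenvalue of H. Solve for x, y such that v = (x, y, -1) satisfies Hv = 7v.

1, 0

We need (H - 7I)v = 0.
H - 7I = [[0, -30, 0], [0, -6, 0], [1, 44, 1]].
Row 1: (0)·x + (-30)·y + (0)·-1 = 0
Row 2: (0)·x + (-6)·y + (0)·-1 = 0
Row 3: (1)·x + (44)·y + (1)·-1 = 0
Solving gives x = 1, y = 0.
Check: H·(1, 0, -1) = (7, 0, -7) = 7·(1, 0, -1).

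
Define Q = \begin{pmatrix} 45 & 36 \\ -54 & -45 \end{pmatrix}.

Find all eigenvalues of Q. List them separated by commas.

det(Q - tI) = (45 - t)(-45 - t) - (36)·(-54) = t^2 - 81.
This factors as (t + 9)·(t - 9) = 0.
Eigenvalues: -9, 9.

-9, 9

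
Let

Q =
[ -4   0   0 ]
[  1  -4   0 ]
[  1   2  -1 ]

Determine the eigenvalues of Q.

-4, -4, -1

Q is lower triangular, so its eigenvalues are the diagonal entries.
Diagonal: -4, -4, -1.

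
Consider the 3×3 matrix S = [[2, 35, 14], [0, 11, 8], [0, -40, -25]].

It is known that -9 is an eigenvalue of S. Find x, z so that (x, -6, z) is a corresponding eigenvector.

We need (S + 9I)v = 0.
S + 9I = [[11, 35, 14], [0, 20, 8], [0, -40, -16]].
Row 1: (11)·x + (35)·-6 + (14)·z = 0
Row 2: (0)·x + (20)·-6 + (8)·z = 0
Row 3: (0)·x + (-40)·-6 + (-16)·z = 0
Solving gives x = 0, z = 15.
Check: S·(0, -6, 15) = (0, 54, -135) = -9·(0, -6, 15).

0, 15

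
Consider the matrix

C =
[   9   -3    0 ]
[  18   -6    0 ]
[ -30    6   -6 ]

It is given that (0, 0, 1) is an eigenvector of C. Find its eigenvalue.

-6

Compute Cv: C·(0, 0, 1) = (0, 0, -6).
Since Cv = λv, compare component 3: -6 = λ·1, so λ = -6.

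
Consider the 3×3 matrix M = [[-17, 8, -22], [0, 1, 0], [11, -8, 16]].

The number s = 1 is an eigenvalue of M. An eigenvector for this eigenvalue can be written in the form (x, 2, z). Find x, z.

We need (M - 1I)v = 0.
M - 1I = [[-18, 8, -22], [0, 0, 0], [11, -8, 15]].
Row 1: (-18)·x + (8)·2 + (-22)·z = 0
Row 2: (0)·x + (0)·2 + (0)·z = 0
Row 3: (11)·x + (-8)·2 + (15)·z = 0
Solving gives x = -4, z = 4.
Check: M·(-4, 2, 4) = (-4, 2, 4) = 1·(-4, 2, 4).

-4, 4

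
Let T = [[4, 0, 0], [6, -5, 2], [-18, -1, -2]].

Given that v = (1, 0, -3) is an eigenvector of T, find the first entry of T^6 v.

4096

First find the eigenvalue: Tv = (4, 0, -12) = 4·(1, 0, -3), so λ = 4.
Then T^6 v = λ^6·v = 4^6·(1, 0, -3) = 4096·(1, 0, -3) = (4096, 0, -12288).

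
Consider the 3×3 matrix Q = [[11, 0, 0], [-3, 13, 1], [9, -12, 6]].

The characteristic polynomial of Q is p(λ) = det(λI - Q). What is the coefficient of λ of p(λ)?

299

p(λ) = λ^3 - 30λ^2 + 299λ - 990.
The coefficient of λ is 299.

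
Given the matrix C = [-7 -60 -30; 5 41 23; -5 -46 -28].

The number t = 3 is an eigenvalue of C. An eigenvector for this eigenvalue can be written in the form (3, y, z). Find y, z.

We need (C - 3I)v = 0.
C - 3I = [[-10, -60, -30], [5, 38, 23], [-5, -46, -31]].
Row 1: (-10)·3 + (-60)·y + (-30)·z = 0
Row 2: (5)·3 + (38)·y + (23)·z = 0
Row 3: (-5)·3 + (-46)·y + (-31)·z = 0
Solving gives y = -1, z = 1.
Check: C·(3, -1, 1) = (9, -3, 3) = 3·(3, -1, 1).

-1, 1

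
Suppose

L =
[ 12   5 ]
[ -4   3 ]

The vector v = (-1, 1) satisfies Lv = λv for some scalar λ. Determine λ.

7

Compute Lv: L·(-1, 1) = (-7, 7).
Since Lv = λv, compare component 1: -7 = λ·-1, so λ = 7.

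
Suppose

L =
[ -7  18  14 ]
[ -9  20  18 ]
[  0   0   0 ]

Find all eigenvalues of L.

0, 2, 11

Compute the characteristic polynomial p(lambda) = det(lambda·I - L).
Cofactor expansion gives p(lambda) = lambda^3 - 13·lambda^2 + 22·lambda.
Rational-root test: lambda = 0 gives p(0) = 0.
Factor out lambda: p(lambda) = lambda·(lambda^2 - 13·lambda + 22).
The quadratic factors as (lambda - 2)·(lambda - 11).
Eigenvalues: 0, 2, 11.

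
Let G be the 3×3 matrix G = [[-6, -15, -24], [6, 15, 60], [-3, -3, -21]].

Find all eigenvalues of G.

-12, -9, 9

Set up det(lambda·I - G) = 0.
Expanding along the first row, p(lambda) = lambda^3 + 12·lambda^2 - 81·lambda - 972.
Rational-root test: lambda = 9 gives p(9) = 0.
Dividing by (lambda - 9) leaves lambda^2 + 21·lambda + 108.
The quadratic factors as (lambda + 12)·(lambda + 9).
Eigenvalues: -12, -9, 9.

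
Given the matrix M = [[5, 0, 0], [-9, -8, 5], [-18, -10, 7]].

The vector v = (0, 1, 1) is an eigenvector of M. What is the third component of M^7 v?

First find the eigenvalue: Mv = (0, -3, -3) = -3·(0, 1, 1), so λ = -3.
Then M^7 v = λ^7·v = (-3)^7·(0, 1, 1) = -2187·(0, 1, 1) = (0, -2187, -2187).

-2187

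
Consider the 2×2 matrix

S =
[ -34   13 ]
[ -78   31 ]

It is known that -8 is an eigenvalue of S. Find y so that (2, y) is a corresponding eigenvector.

We need (S + 8I)v = 0.
S + 8I = [[-26, 13], [-78, 39]].
Row 1: (-26)·2 + (13)·y = 0
Row 2: (-78)·2 + (39)·y = 0
Solving gives y = 4.
Check: S·(2, 4) = (-16, -32) = -8·(2, 4).

4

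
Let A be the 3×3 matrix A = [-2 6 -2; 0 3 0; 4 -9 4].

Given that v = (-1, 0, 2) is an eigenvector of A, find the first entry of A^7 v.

-128

First find the eigenvalue: Av = (-2, 0, 4) = 2·(-1, 0, 2), so λ = 2.
Then A^7 v = λ^7·v = 2^7·(-1, 0, 2) = 128·(-1, 0, 2) = (-128, 0, 256).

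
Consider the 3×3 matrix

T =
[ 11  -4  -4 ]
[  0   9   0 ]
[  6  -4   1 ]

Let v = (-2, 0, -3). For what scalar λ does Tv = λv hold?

5

Compute Tv: T·(-2, 0, -3) = (-10, 0, -15).
Since Tv = λv, compare component 1: -10 = λ·-2, so λ = 5.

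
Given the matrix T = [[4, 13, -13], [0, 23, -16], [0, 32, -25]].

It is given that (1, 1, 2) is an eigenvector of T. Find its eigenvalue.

-9

Compute Tv: T·(1, 1, 2) = (-9, -9, -18).
Since Tv = λv, compare component 1: -9 = λ·1, so λ = -9.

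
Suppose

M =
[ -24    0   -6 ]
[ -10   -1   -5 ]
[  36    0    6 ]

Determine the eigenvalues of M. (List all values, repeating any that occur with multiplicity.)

The characteristic polynomial is p(μ) = det(μI - M).
Expanding the 3×3 determinant: p(μ) = μ^3 + 19μ^2 + 90μ + 72.
Try μ = -1: p(-1) = 0, so -1 is a root.
Dividing by (μ + 1) leaves μ^2 + 18μ + 72.
The quadratic factors as (μ + 12)·(μ + 6).
Eigenvalues: -12, -6, -1.

-12, -6, -1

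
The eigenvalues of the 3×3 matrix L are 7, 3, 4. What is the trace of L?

14

trace(L) is the sum of the eigenvalues: (7) + (3) + (4) = 14.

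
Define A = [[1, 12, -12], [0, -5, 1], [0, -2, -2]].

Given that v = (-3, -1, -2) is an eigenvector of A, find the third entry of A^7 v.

4374

First find the eigenvalue: Av = (9, 3, 6) = -3·(-3, -1, -2), so λ = -3.
Then A^7 v = λ^7·v = (-3)^7·(-3, -1, -2) = -2187·(-3, -1, -2) = (6561, 2187, 4374).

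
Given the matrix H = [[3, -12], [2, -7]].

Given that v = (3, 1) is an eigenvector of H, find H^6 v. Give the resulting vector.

(3, 1)

First find the eigenvalue: Hv = (-3, -1) = -1·(3, 1), so λ = -1.
Then H^6 v = λ^6·v = (-1)^6·(3, 1) = 1·(3, 1) = (3, 1).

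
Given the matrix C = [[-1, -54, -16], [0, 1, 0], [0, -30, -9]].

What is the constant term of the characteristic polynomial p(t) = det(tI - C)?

-9

p(0) = det(0·I − C) = det(−C) = (−1)^3·det(C).
det(C) = 9, so p(0) = -9.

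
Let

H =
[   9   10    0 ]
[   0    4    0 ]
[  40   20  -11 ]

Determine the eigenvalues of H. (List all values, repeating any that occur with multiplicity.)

Compute the characteristic polynomial p(lambda) = det(lambda·I - H).
Expanding along the first row, p(lambda) = lambda^3 - 2·lambda^2 - 107·lambda + 396.
Since p(4) = 0, lambda = 4 is a root.
Dividing by (lambda - 4) leaves lambda^2 + 2·lambda - 99.
The quadratic factors as (lambda + 11)·(lambda - 9).
Eigenvalues: -11, 4, 9.

-11, 4, 9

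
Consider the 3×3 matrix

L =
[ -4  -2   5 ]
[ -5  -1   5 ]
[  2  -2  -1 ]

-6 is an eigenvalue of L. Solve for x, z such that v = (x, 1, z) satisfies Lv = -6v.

1, 0

We need (L + 6I)v = 0.
L + 6I = [[2, -2, 5], [-5, 5, 5], [2, -2, 5]].
Row 1: (2)·x + (-2)·1 + (5)·z = 0
Row 2: (-5)·x + (5)·1 + (5)·z = 0
Row 3: (2)·x + (-2)·1 + (5)·z = 0
Solving gives x = 1, z = 0.
Check: L·(1, 1, 0) = (-6, -6, 0) = -6·(1, 1, 0).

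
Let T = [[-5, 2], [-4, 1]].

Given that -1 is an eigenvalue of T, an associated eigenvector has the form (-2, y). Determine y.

We need (T + 1I)v = 0.
T + 1I = [[-4, 2], [-4, 2]].
Row 1: (-4)·-2 + (2)·y = 0
Row 2: (-4)·-2 + (2)·y = 0
Solving gives y = -4.
Check: T·(-2, -4) = (2, 4) = -1·(-2, -4).

-4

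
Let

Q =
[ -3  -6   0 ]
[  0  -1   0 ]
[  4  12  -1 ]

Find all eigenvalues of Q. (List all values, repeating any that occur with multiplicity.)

-3, -1, -1

Compute the characteristic polynomial p(r) = det(rI - Q).
Cofactor expansion gives p(r) = r^3 + 5r^2 + 7r + 3.
Since p(-1) = 0, r = -1 is a root.
Factor out (r + 1): p(r) = (r + 1)·(r^2 + 4r + 3).
The quadratic factors as (r + 3)·(r + 1).
Eigenvalues: -3, -1, -1.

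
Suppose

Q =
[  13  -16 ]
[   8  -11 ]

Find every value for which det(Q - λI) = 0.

-3, 5

det(Q - λI) = (13 - λ)(-11 - λ) - (-16)·(8) = λ^2 - 2λ - 15.
This factors as (λ + 3)·(λ - 5) = 0.
Eigenvalues: -3, 5.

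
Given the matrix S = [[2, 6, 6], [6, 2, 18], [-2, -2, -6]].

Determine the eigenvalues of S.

-4, 0, 2

The characteristic polynomial is p(λ) = det(λI - S).
Cofactor expansion gives p(λ) = λ^3 + 2λ^2 - 8λ.
Rational-root test: λ = 2 gives p(2) = 0.
Dividing by (λ - 2) leaves λ^2 + 4λ.
The quadratic factors as (λ + 4)·λ.
Eigenvalues: -4, 0, 2.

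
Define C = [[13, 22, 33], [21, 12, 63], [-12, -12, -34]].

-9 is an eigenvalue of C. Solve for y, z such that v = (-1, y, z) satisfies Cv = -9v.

1, 0

We need (C + 9I)v = 0.
C + 9I = [[22, 22, 33], [21, 21, 63], [-12, -12, -25]].
Row 1: (22)·-1 + (22)·y + (33)·z = 0
Row 2: (21)·-1 + (21)·y + (63)·z = 0
Row 3: (-12)·-1 + (-12)·y + (-25)·z = 0
Solving gives y = 1, z = 0.
Check: C·(-1, 1, 0) = (9, -9, 0) = -9·(-1, 1, 0).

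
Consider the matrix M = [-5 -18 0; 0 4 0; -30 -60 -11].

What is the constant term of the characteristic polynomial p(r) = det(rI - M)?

p(0) = det(0·I − M) = det(−M) = (−1)^3·det(M).
det(M) = 220, so p(0) = -220.

-220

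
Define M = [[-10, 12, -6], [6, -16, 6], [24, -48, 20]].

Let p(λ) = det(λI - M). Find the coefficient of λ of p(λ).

p(λ) = λ^3 + 6λ^2 - 32.
The coefficient of λ is 0.

0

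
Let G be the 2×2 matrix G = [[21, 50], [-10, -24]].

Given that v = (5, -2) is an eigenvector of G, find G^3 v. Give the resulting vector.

First find the eigenvalue: Gv = (5, -2) = 1·(5, -2), so λ = 1.
Then G^3 v = λ^3·v = 1^3·(5, -2) = 1·(5, -2) = (5, -2).

(5, -2)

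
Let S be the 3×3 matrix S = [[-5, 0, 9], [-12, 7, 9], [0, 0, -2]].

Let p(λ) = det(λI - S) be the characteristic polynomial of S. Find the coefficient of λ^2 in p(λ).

0

The coefficient of λ^2 of det(λI - S) is −trace(S).
trace(S) = (-5) + (7) + (-2) = 0, so the coefficient is 0.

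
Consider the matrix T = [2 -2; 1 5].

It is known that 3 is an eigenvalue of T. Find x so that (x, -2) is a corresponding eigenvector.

4

We need (T - 3I)v = 0.
T - 3I = [[-1, -2], [1, 2]].
Row 1: (-1)·x + (-2)·-2 = 0
Row 2: (1)·x + (2)·-2 = 0
Solving gives x = 4.
Check: T·(4, -2) = (12, -6) = 3·(4, -2).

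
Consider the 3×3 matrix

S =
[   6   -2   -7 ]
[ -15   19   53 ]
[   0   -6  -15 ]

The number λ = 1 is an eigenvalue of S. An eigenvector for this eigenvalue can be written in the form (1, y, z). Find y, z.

-8, 3

We need (S - 1I)v = 0.
S - 1I = [[5, -2, -7], [-15, 18, 53], [0, -6, -16]].
Row 1: (5)·1 + (-2)·y + (-7)·z = 0
Row 2: (-15)·1 + (18)·y + (53)·z = 0
Row 3: (0)·1 + (-6)·y + (-16)·z = 0
Solving gives y = -8, z = 3.
Check: S·(1, -8, 3) = (1, -8, 3) = 1·(1, -8, 3).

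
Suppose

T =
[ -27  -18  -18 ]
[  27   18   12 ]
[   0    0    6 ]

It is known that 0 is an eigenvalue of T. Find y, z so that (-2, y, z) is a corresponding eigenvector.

We need (T)v = 0.
T = [[-27, -18, -18], [27, 18, 12], [0, 0, 6]].
Row 1: (-27)·-2 + (-18)·y + (-18)·z = 0
Row 2: (27)·-2 + (18)·y + (12)·z = 0
Row 3: (0)·-2 + (0)·y + (6)·z = 0
Solving gives y = 3, z = 0.
Check: T·(-2, 3, 0) = (0, 0, 0) = 0·(-2, 3, 0).

3, 0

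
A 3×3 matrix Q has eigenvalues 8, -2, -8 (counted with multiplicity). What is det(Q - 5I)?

If Q has eigenvalues 8, -2, -8, then Q - 5I has eigenvalues 3, -7, -13.
det(Q - 5I) = (3) · (-7) · (-13) = 273.

273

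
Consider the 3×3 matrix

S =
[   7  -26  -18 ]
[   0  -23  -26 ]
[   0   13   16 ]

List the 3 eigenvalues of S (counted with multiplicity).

Compute the characteristic polynomial p(r) = det(rI - S).
Expanding along the first row, p(r) = r^3 - 79r + 210.
Since p(-10) = 0, r = -10 is a root.
Dividing by (r + 10) leaves r^2 - 10r + 21.
The quadratic factors as (r - 3)·(r - 7).
Eigenvalues: -10, 3, 7.

-10, 3, 7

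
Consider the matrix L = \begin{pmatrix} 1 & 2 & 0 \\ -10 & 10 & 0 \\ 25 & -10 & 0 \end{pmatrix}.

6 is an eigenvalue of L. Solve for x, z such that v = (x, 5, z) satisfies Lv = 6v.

We need (L - 6I)v = 0.
L - 6I = [[-5, 2, 0], [-10, 4, 0], [25, -10, -6]].
Row 1: (-5)·x + (2)·5 + (0)·z = 0
Row 2: (-10)·x + (4)·5 + (0)·z = 0
Row 3: (25)·x + (-10)·5 + (-6)·z = 0
Solving gives x = 2, z = 0.
Check: L·(2, 5, 0) = (12, 30, 0) = 6·(2, 5, 0).

2, 0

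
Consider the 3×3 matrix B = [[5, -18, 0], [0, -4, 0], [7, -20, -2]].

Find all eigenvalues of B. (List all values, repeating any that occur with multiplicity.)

-4, -2, 5

Compute the characteristic polynomial p(s) = det(sI - B).
Cofactor expansion gives p(s) = s^3 + s^2 - 22s - 40.
Try s = -4: p(-4) = 0, so -4 is a root.
Dividing by (s + 4) leaves s^2 - 3s - 10.
The quadratic factors as (s + 2)·(s - 5).
Eigenvalues: -4, -2, 5.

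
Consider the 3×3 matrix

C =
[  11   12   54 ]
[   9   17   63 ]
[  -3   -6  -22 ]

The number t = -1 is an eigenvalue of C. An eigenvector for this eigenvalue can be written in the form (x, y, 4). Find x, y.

We need (C + 1I)v = 0.
C + 1I = [[12, 12, 54], [9, 18, 63], [-3, -6, -21]].
Row 1: (12)·x + (12)·y + (54)·4 = 0
Row 2: (9)·x + (18)·y + (63)·4 = 0
Row 3: (-3)·x + (-6)·y + (-21)·4 = 0
Solving gives x = -8, y = -10.
Check: C·(-8, -10, 4) = (8, 10, -4) = -1·(-8, -10, 4).

-8, -10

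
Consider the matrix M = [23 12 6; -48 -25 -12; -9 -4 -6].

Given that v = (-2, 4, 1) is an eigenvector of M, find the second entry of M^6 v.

First find the eigenvalue: Mv = (8, -16, -4) = -4·(-2, 4, 1), so λ = -4.
Then M^6 v = λ^6·v = (-4)^6·(-2, 4, 1) = 4096·(-2, 4, 1) = (-8192, 16384, 4096).

16384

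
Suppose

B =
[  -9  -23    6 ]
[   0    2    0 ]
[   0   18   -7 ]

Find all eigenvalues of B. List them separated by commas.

Set up det(λI - B) = 0.
Expanding along the first row, p(λ) = λ^3 + 14λ^2 + 31λ - 126.
Rational-root test: λ = -7 gives p(-7) = 0.
Dividing by (λ + 7) leaves λ^2 + 7λ - 18.
The quadratic factors as (λ + 9)·(λ - 2).
Eigenvalues: -9, -7, 2.

-9, -7, 2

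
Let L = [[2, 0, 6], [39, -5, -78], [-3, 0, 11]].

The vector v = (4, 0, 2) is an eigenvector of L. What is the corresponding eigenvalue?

5

Compute Lv: L·(4, 0, 2) = (20, 0, 10).
Since Lv = λv, compare component 1: 20 = λ·4, so λ = 5.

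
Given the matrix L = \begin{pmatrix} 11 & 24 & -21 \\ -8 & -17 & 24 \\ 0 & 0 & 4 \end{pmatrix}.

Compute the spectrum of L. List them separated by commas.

Compute the characteristic polynomial p(λ) = det(λI - L).
Cofactor expansion gives p(λ) = λ^3 + 2λ^2 - 19λ - 20.
Since p(-1) = 0, λ = -1 is a root.
Dividing by (λ + 1) leaves λ^2 + λ - 20.
The quadratic factors as (λ + 5)·(λ - 4).
Eigenvalues: -5, -1, 4.

-5, -1, 4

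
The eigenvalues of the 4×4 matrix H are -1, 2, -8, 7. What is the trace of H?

0

trace(H) is the sum of the eigenvalues: (-1) + (2) + (-8) + (7) = 0.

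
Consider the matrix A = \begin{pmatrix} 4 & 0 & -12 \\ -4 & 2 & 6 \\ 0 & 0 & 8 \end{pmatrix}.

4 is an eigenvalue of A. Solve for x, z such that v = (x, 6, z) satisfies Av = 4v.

We need (A - 4I)v = 0.
A - 4I = [[0, 0, -12], [-4, -2, 6], [0, 0, 4]].
Row 1: (0)·x + (0)·6 + (-12)·z = 0
Row 2: (-4)·x + (-2)·6 + (6)·z = 0
Row 3: (0)·x + (0)·6 + (4)·z = 0
Solving gives x = -3, z = 0.
Check: A·(-3, 6, 0) = (-12, 24, 0) = 4·(-3, 6, 0).

-3, 0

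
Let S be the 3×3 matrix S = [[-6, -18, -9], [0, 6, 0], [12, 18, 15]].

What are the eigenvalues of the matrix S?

3, 6, 6

Compute the characteristic polynomial p(s) = det(sI - S).
Cofactor expansion gives p(s) = s^3 - 15s^2 + 72s - 108.
Try s = 6: p(6) = 0, so 6 is a root.
Factor out (s - 6): p(s) = (s - 6)·(s^2 - 9s + 18).
The quadratic factors as (s - 3)·(s - 6).
Eigenvalues: 3, 6, 6.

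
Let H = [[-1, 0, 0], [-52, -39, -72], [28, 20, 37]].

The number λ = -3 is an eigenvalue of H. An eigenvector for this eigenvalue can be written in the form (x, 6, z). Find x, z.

We need (H + 3I)v = 0.
H + 3I = [[2, 0, 0], [-52, -36, -72], [28, 20, 40]].
Row 1: (2)·x + (0)·6 + (0)·z = 0
Row 2: (-52)·x + (-36)·6 + (-72)·z = 0
Row 3: (28)·x + (20)·6 + (40)·z = 0
Solving gives x = 0, z = -3.
Check: H·(0, 6, -3) = (0, -18, 9) = -3·(0, 6, -3).

0, -3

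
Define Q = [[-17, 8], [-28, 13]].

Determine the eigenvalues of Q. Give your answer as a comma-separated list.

det(Q - λI) = (-17 - λ)(13 - λ) - (8)·(-28) = λ^2 + 4λ + 3.
This factors as (λ + 3)·(λ + 1) = 0.
Eigenvalues: -3, -1.

-3, -1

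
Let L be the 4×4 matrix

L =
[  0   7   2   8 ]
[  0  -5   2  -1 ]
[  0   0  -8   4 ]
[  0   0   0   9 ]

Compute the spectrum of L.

L is upper triangular, so its eigenvalues are the diagonal entries.
Diagonal: 0, -5, -8, 9.

-8, -5, 0, 9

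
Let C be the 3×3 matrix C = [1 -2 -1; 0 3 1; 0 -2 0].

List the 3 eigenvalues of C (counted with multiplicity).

1, 1, 2

The characteristic polynomial is p(s) = det(sI - C).
Cofactor expansion gives p(s) = s^3 - 4s^2 + 5s - 2.
Try s = 2: p(2) = 0, so 2 is a root.
Dividing by (s - 2) leaves s^2 - 2s + 1.
The quadratic factor is (s - 1)^2.
Eigenvalues: 1, 1, 2.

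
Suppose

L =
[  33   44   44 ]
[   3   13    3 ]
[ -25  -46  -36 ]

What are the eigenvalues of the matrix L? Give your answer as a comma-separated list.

-11, 10, 11

The characteristic polynomial is p(μ) = det(μI - L).
Cofactor expansion gives p(μ) = μ^3 - 10μ^2 - 121μ + 1210.
Try μ = 10: p(10) = 0, so 10 is a root.
Dividing by (μ - 10) leaves μ^2 - 121.
The quadratic factors as (μ + 11)·(μ - 11).
Eigenvalues: -11, 10, 11.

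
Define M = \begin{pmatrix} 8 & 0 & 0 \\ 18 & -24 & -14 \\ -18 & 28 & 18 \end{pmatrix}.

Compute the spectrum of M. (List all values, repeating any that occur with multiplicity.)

Set up det(rI - M) = 0.
Expanding the 3×3 determinant: p(r) = r^3 - 2r^2 - 88r + 320.
Rational-root test: r = 4 gives p(4) = 0.
Dividing by (r - 4) leaves r^2 + 2r - 80.
The quadratic factors as (r + 10)·(r - 8).
Eigenvalues: -10, 4, 8.

-10, 4, 8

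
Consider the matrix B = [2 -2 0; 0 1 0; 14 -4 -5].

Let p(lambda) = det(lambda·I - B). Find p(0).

10

p(0) = det(0·I − B) = det(−B) = (−1)^3·det(B).
det(B) = -10, so p(0) = 10.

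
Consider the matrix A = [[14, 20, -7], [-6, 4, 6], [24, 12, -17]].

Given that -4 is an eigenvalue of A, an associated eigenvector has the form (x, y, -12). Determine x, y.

-8, 3

We need (A + 4I)v = 0.
A + 4I = [[18, 20, -7], [-6, 8, 6], [24, 12, -13]].
Row 1: (18)·x + (20)·y + (-7)·-12 = 0
Row 2: (-6)·x + (8)·y + (6)·-12 = 0
Row 3: (24)·x + (12)·y + (-13)·-12 = 0
Solving gives x = -8, y = 3.
Check: A·(-8, 3, -12) = (32, -12, 48) = -4·(-8, 3, -12).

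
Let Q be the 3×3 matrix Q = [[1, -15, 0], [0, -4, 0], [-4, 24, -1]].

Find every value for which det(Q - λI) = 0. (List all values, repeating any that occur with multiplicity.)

Compute the characteristic polynomial p(λ) = det(λI - Q).
Cofactor expansion gives p(λ) = λ^3 + 4λ^2 - λ - 4.
Since p(-4) = 0, λ = -4 is a root.
Dividing by (λ + 4) leaves λ^2 - 1.
The quadratic factors as (λ + 1)·(λ - 1).
Eigenvalues: -4, -1, 1.

-4, -1, 1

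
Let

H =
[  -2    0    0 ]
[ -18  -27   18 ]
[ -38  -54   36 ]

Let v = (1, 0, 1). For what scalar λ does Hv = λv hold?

Compute Hv: H·(1, 0, 1) = (-2, 0, -2).
Since Hv = λv, compare component 1: -2 = λ·1, so λ = -2.

-2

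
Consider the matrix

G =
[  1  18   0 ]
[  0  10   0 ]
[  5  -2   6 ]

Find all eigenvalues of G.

1, 6, 10

Compute the characteristic polynomial p(s) = det(sI - G).
Expanding the 3×3 determinant: p(s) = s^3 - 17s^2 + 76s - 60.
Rational-root test: s = 6 gives p(6) = 0.
Dividing by (s - 6) leaves s^2 - 11s + 10.
The quadratic factors as (s - 1)·(s - 10).
Eigenvalues: 1, 6, 10.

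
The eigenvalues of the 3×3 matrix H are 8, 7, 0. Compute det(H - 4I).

If H has eigenvalues 8, 7, 0, then H - 4I has eigenvalues 4, 3, -4.
det(H - 4I) = (4) · (3) · (-4) = -48.

-48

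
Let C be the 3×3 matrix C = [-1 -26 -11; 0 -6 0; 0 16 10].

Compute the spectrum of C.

-6, -1, 10

Set up det(μI - C) = 0.
Expanding the 3×3 determinant: p(μ) = μ^3 - 3μ^2 - 64μ - 60.
Since p(-1) = 0, μ = -1 is a root.
Factor out (μ + 1): p(μ) = (μ + 1)·(μ^2 - 4μ - 60).
The quadratic factors as (μ + 6)·(μ - 10).
Eigenvalues: -6, -1, 10.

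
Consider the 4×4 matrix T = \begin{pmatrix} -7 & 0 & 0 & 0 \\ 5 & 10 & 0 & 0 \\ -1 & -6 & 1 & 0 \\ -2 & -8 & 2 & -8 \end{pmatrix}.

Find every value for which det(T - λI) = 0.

T is lower triangular, so its eigenvalues are the diagonal entries.
Diagonal: -7, 10, 1, -8.

-8, -7, 1, 10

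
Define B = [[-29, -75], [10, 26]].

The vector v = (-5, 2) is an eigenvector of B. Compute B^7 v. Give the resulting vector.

(-5, 2)

First find the eigenvalue: Bv = (-5, 2) = 1·(-5, 2), so λ = 1.
Then B^7 v = λ^7·v = 1^7·(-5, 2) = 1·(-5, 2) = (-5, 2).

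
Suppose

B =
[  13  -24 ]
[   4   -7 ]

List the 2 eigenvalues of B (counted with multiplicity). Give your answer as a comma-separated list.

det(B - λI) = (13 - λ)(-7 - λ) - (-24)·(4) = λ^2 - 6λ + 5.
This factors as (λ - 1)·(λ - 5) = 0.
Eigenvalues: 1, 5.

1, 5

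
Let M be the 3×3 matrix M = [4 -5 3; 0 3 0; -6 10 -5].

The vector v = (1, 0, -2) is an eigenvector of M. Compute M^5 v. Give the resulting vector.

First find the eigenvalue: Mv = (-2, 0, 4) = -2·(1, 0, -2), so λ = -2.
Then M^5 v = λ^5·v = (-2)^5·(1, 0, -2) = -32·(1, 0, -2) = (-32, 0, 64).

(-32, 0, 64)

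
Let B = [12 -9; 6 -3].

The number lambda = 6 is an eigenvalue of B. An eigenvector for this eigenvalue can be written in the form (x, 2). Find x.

We need (B - 6I)v = 0.
B - 6I = [[6, -9], [6, -9]].
Row 1: (6)·x + (-9)·2 = 0
Row 2: (6)·x + (-9)·2 = 0
Solving gives x = 3.
Check: B·(3, 2) = (18, 12) = 6·(3, 2).

3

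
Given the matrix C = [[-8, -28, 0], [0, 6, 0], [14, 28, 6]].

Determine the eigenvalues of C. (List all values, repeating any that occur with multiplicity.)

-8, 6, 6

Set up det(lambda·I - C) = 0.
Expanding along the first row, p(lambda) = lambda^3 - 4·lambda^2 - 60·lambda + 288.
Rational-root test: lambda = 6 gives p(6) = 0.
Dividing by (lambda - 6) leaves lambda^2 + 2·lambda - 48.
The quadratic factors as (lambda + 8)·(lambda - 6).
Eigenvalues: -8, 6, 6.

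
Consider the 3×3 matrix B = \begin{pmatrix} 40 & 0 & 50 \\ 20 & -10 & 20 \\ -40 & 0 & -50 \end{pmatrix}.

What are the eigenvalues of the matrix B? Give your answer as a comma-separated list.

-10, -10, 0

Set up det(tI - B) = 0.
Expanding along the first row, p(t) = t^3 + 20t^2 + 100t.
Try t = -10: p(-10) = 0, so -10 is a root.
Dividing by (t + 10) leaves t^2 + 10t.
The quadratic factors as (t + 10)·t.
Eigenvalues: -10, -10, 0.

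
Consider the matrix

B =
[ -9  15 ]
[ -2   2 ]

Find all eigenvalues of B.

-4, -3

det(B - λI) = (-9 - λ)(2 - λ) - (15)·(-2) = λ^2 + 7λ + 12.
This factors as (λ + 4)·(λ + 3) = 0.
Eigenvalues: -4, -3.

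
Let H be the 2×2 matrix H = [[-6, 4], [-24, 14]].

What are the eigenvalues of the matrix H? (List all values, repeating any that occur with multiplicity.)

det(H - rI) = (-6 - r)(14 - r) - (4)·(-24) = r^2 - 8r + 12.
This factors as (r - 2)·(r - 6) = 0.
Eigenvalues: 2, 6.

2, 6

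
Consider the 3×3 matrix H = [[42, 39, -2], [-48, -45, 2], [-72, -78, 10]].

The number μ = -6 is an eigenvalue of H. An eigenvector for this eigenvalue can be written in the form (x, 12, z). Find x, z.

-9, 18

We need (H + 6I)v = 0.
H + 6I = [[48, 39, -2], [-48, -39, 2], [-72, -78, 16]].
Row 1: (48)·x + (39)·12 + (-2)·z = 0
Row 2: (-48)·x + (-39)·12 + (2)·z = 0
Row 3: (-72)·x + (-78)·12 + (16)·z = 0
Solving gives x = -9, z = 18.
Check: H·(-9, 12, 18) = (54, -72, -108) = -6·(-9, 12, 18).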